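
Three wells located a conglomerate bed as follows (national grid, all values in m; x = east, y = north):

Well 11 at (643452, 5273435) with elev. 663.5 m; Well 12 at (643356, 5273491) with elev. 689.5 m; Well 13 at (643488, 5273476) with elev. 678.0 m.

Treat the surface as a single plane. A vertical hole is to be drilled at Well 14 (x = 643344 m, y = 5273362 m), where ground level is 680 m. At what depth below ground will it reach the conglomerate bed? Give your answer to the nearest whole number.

40 m

Two edge vectors: Well 11→Well 12 = (-96, 56, 26), Well 11→Well 13 = (36, 41, 14.5).
Normal n = (Well 11→Well 12) × (Well 11→Well 13) = (-254, 2328, -5952).
So ∂z/∂x = −n_x/n_z = −0.04267473 and ∂z/∂y = −n_y/n_z = 0.39112903.
Intercept c from Well 11: 663.5 + 27459.14 − 2062593.53 = −2034470.89.
At (643344, 5273362): z_contact = −27454.5 + 2062565.0 − 2034470.89 = 639.6 m.
Depth below ground = 680 − 639.6 = 40 m.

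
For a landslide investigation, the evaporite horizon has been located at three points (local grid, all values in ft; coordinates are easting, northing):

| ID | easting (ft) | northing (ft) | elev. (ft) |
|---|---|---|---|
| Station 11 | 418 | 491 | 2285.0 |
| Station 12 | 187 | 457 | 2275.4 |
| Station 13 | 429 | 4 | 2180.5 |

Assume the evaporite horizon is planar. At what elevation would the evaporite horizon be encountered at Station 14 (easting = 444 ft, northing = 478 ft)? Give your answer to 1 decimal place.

Two edge vectors: Station 11→Station 12 = (-231, -34, -9.6), Station 11→Station 13 = (11, -487, -104.5).
Normal n = (Station 11→Station 12) × (Station 11→Station 13) = (-1122.2, -24245.1, 112871).
So ∂z/∂easting = −n_x/n_z = 0.00994 and ∂z/∂northing = −n_y/n_z = 0.21480.
Intercept c from Station 11: 2285 − 4.16 − 105.47 = 2175.38.
At (444, 478): z = 4.4 + 102.7 + 2175.38 = 2282.5 ft.

2282.5 ft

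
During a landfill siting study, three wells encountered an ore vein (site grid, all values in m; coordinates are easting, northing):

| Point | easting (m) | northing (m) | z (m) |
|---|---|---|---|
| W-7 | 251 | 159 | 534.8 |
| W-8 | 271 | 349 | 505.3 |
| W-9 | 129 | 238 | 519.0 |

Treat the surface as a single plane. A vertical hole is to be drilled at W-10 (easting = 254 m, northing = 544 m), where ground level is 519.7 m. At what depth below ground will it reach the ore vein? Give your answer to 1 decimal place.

Two edge vectors: W-7→W-8 = (20, 190, -29.5), W-7→W-9 = (-122, 79, -15.8).
Normal n = (W-7→W-8) × (W-7→W-9) = (-671.5, 3915, 24760).
So ∂z/∂easting = −n_x/n_z = 0.02712 and ∂z/∂northing = −n_y/n_z = −0.15812.
Intercept c from W-7: 534.8 − 6.81 + 25.14 = 553.13.
At (254, 544): z_contact = 6.89 − 86.02 + 553.13 = 474.01 m.
Depth below ground = 519.7 − 474.01 = 45.7 m.

45.7 m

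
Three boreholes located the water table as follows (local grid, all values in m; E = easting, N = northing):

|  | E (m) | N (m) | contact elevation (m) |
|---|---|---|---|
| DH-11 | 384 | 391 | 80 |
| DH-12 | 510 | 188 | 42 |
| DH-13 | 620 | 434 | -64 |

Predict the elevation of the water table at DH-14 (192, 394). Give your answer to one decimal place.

190.6 m

Two edge vectors: DH-11→DH-12 = (126, -203, -38), DH-11→DH-13 = (236, 43, -144).
Normal n = (DH-11→DH-12) × (DH-11→DH-13) = (30866, 9176, 53326).
So ∂z/∂E = −n_x/n_z = −0.57882 and ∂z/∂N = −n_y/n_z = −0.17207.
Intercept c from DH-11: 80 + 222.27 + 67.28 = 369.55.
At (192, 394): z = −111.1 − 67.8 + 369.55 = 190.6 m.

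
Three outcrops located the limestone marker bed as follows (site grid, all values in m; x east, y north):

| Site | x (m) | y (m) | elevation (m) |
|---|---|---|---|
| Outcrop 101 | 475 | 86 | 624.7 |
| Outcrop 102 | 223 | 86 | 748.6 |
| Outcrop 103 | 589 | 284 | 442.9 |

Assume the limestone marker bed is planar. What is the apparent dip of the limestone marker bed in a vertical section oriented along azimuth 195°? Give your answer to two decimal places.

36.53°

Let the plane be z = a·x + b·y + c.
Outcrop 102−Outcrop 101: −252a + 0b = 123.9;  Outcrop 103−Outcrop 101: 114a + 198b = −181.8.
Solving gives a = −0.49167, b = −0.63510.
Unit vector along 195° is (sin 195°, cos 195°) = (-0.2588, -0.9659).
Slope in that direction = a·(-0.2588) + b·(-0.9659) = 0.74071.
Apparent dip = arctan|0.74071| = 36.53° (true dip is 38.8°, so apparent ≤ true as expected).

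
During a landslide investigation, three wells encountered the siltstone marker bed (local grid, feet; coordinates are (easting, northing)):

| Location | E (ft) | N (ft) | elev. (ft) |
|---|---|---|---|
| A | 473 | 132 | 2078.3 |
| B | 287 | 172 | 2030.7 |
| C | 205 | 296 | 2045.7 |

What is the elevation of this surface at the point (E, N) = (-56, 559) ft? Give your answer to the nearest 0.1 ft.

2048.9 ft

Let the plane be z = a·E + b·N + c.
B−A: −186a + 40b = −47.6;  C−A: −268a + 164b = −32.6.
Solving gives a = 0.32867, b = 0.33831.
Then c = 2078.3 − a·473 − b·132 = 1878.18.
At (-56, 559): z = −18.4 + 189.1 + 1878.18 = 2048.9 ft.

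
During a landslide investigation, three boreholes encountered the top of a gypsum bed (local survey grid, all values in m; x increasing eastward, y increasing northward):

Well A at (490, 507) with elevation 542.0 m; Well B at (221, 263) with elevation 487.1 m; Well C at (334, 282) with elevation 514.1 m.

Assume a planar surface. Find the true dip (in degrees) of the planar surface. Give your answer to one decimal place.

14.1°

Two edge vectors: Well A→Well B = (-269, -244, -54.9), Well A→Well C = (-156, -225, -27.9).
Normal n = (Well A→Well B) × (Well A→Well C) = (-5544.9, 1059.3, 22461).
So ∂z/∂x = −n_x/n_z = 0.24687 and ∂z/∂y = −n_y/n_z = −0.04716.
Gradient magnitude |∇z| = √(a² + b²) = √(0.06094 + 0.00222) = 0.25133.
True dip = arctan(0.25133) = 14.1°, dipping toward W (azimuth ≈ 281°).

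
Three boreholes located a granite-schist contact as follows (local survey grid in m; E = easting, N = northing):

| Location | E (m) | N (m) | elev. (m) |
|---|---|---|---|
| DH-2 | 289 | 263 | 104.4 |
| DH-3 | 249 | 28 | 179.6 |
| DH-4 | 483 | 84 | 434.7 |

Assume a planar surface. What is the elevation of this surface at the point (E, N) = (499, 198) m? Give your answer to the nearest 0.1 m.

394.1 m

Let the plane be z = a·E + b·N + c.
DH-3−DH-2: −40a − 235b = 75.2;  DH-4−DH-2: 194a − 179b = 330.3.
Solving gives a = 1.21630, b = −0.52703.
Then c = 104.4 − a·289 − b·263 = −108.50.
At (499, 198): z = 606.9 − 104.4 − 108.50 = 394.1 m.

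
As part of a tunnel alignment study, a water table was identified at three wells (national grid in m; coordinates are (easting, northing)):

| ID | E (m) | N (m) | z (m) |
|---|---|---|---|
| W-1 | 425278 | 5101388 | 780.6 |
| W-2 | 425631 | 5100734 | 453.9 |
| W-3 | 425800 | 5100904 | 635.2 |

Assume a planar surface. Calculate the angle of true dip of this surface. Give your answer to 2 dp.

Let the plane be z = a·E + b·N + c.
W-2−W-1: 353a − 654b = −326.7;  W-3−W-1: 522a − 484b = −145.4.
Solving gives a = 0.36961, b = 0.69904.
Gradient magnitude |∇z| = √(a² + b²) = √(0.13661 + 0.48865) = 0.79074.
True dip = arctan(0.79074) = 38.33°, dipping toward SSW (azimuth ≈ 208°).

38.33°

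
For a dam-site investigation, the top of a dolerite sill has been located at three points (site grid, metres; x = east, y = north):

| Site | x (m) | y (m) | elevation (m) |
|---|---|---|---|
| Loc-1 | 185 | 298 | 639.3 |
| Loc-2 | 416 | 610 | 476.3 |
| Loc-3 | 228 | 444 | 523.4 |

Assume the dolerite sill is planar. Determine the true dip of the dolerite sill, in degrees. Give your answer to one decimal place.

Two edge vectors: Loc-1→Loc-2 = (231, 312, -163), Loc-1→Loc-3 = (43, 146, -115.9).
Normal n = (Loc-1→Loc-2) × (Loc-1→Loc-3) = (-12362.8, 19763.9, 20310).
So ∂z/∂x = −n_x/n_z = 0.60871 and ∂z/∂y = −n_y/n_z = −0.97311.
Gradient magnitude |∇z| = √(a² + b²) = √(0.37052 + 0.94695) = 1.14781.
True dip = arctan(1.14781) = 48.9°, dipping toward NNW (azimuth ≈ 328°).

48.9°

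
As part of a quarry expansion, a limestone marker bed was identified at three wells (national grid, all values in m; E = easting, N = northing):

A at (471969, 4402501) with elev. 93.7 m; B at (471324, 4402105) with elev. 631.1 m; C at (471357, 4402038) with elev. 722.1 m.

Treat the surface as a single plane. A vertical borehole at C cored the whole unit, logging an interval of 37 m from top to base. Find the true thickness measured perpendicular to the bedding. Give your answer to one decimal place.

Two edge vectors: A→B = (-645, -396, 537.4), A→C = (-612, -463, 628.4).
Normal n = (A→B) × (A→C) = (-30.2, 76429.2, 56283).
So ∂z/∂E = −n_x/n_z = 0.00054 and ∂z/∂N = −n_y/n_z = −1.35794.
|∇z| = √(a²+b²) = 1.35794, so dip δ = arctan(1.35794) = 53.63°.
True thickness = vertical thickness × cos δ = 37 × cos 53.63° = 21.9 m.

21.9 m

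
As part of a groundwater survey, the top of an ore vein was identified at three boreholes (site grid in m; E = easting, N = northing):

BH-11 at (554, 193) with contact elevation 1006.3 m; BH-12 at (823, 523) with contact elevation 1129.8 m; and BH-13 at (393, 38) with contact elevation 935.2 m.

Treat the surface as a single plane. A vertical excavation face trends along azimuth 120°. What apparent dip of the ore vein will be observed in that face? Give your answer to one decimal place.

16.4°

Let the plane be z = a·E + b·N + c.
BH-12−BH-11: 269a + 330b = 123.5;  BH-13−BH-11: −161a − 155b = −71.1.
Solving gives a = 0.37783, b = 0.06625.
Unit vector along 120° is (sin 120°, cos 120°) = (0.8660, -0.5000).
Slope in that direction = a·(0.8660) + b·(-0.5000) = 0.29409.
Apparent dip = arctan|0.29409| = 16.4° (true dip is 21.0°, so apparent ≤ true as expected).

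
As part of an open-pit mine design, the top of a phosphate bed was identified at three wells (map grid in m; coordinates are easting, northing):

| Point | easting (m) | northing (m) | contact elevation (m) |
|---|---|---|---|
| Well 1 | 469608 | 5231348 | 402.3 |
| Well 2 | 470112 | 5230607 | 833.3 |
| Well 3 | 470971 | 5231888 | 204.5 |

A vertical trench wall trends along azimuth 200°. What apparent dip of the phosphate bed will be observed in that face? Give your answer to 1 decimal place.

Let the plane be z = a·easting + b·northing + c.
Well 2−Well 1: 504a − 741b = 431;  Well 3−Well 1: 1363a + 540b = −197.8.
Solving gives a = 0.06721, b = −0.53593.
Unit vector along 200° is (sin 200°, cos 200°) = (-0.3420, -0.9397).
Slope in that direction = a·(-0.3420) + b·(-0.9397) = 0.48063.
Apparent dip = arctan|0.48063| = 25.7° (true dip is 28.4°, so apparent ≤ true as expected).

25.7°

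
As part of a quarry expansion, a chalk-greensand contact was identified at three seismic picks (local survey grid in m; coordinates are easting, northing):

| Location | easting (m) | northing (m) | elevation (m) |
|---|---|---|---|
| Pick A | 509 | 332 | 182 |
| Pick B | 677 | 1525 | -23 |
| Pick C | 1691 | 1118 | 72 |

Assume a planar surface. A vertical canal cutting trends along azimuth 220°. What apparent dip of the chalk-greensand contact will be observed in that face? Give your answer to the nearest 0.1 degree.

Two edge vectors: Pick A→Pick B = (168, 1193, -205), Pick A→Pick C = (1182, 786, -110).
Normal n = (Pick A→Pick B) × (Pick A→Pick C) = (29900, -223830, -1278078).
So ∂z/∂easting = −n_x/n_z = 0.02339 and ∂z/∂northing = −n_y/n_z = −0.17513.
Unit vector along 220° is (sin 220°, cos 220°) = (-0.6428, -0.7660).
Slope in that direction = a·(-0.6428) + b·(-0.7660) = 0.11912.
Apparent dip = arctan|0.11912| = 6.8° (true dip is 10.0°, so apparent ≤ true as expected).

6.8°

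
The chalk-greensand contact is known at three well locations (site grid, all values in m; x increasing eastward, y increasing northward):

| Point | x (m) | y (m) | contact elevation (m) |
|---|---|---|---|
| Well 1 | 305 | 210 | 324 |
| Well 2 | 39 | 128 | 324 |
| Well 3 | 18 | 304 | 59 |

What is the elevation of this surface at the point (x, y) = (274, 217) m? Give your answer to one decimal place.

Two edge vectors: Well 1→Well 2 = (-266, -82, 0), Well 1→Well 3 = (-287, 94, -265).
Normal n = (Well 1→Well 2) × (Well 1→Well 3) = (21730, -70490, -48538).
So ∂z/∂x = −n_x/n_z = 0.44769 and ∂z/∂y = −n_y/n_z = −1.45226.
Intercept c from Well 1: 324 − 136.55 + 304.98 = 492.43.
At (274, 217): z = 122.7 − 315.1 + 492.43 = 300.0 m.

300.0 m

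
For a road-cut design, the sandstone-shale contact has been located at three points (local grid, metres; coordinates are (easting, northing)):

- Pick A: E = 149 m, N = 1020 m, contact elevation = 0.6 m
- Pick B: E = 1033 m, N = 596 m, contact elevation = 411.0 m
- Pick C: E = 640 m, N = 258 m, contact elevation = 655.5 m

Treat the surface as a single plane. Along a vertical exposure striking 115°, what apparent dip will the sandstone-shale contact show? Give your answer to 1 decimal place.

22.3°

Two edge vectors: Pick A→Pick B = (884, -424, 410.4), Pick A→Pick C = (491, -762, 654.9).
Normal n = (Pick A→Pick B) × (Pick A→Pick C) = (35047.2, -377425.2, -465424).
So ∂z/∂E = −n_x/n_z = 0.07530 and ∂z/∂N = −n_y/n_z = −0.81093.
Unit vector along 115° is (sin 115°, cos 115°) = (0.9063, -0.4226).
Slope in that direction = a·(0.9063) + b·(-0.4226) = 0.41096.
Apparent dip = arctan|0.41096| = 22.3° (true dip is 39.2°, so apparent ≤ true as expected).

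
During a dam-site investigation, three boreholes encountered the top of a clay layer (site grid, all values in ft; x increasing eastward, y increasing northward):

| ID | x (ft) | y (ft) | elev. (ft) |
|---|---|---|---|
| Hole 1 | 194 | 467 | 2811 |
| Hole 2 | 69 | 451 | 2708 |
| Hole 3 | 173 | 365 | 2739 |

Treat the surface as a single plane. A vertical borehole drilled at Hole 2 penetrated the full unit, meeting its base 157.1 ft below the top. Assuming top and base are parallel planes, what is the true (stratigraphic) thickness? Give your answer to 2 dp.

Two edge vectors: Hole 1→Hole 2 = (-125, -16, -103), Hole 1→Hole 3 = (-21, -102, -72).
Normal n = (Hole 1→Hole 2) × (Hole 1→Hole 3) = (-9354, -6837, 12414).
So ∂z/∂x = −n_x/n_z = 0.75350 and ∂z/∂y = −n_y/n_z = 0.55075.
|∇z| = √(a²+b²) = 0.93332, so dip δ = arctan(0.93332) = 43.02°.
True thickness = vertical thickness × cos δ = 157.1 × cos 43.02° = 114.85 ft.

114.85 ft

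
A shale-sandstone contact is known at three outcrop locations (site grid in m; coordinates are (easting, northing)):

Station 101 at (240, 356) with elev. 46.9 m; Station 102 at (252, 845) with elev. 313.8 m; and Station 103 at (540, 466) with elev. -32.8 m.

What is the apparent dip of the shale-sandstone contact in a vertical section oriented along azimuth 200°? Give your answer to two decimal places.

Let the plane be z = a·E + b·N + c.
Station 102−Station 101: 12a + 489b = 266.9;  Station 103−Station 101: 300a + 110b = −79.7.
Solving gives a = −0.47003, b = 0.55734.
Unit vector along 200° is (sin 200°, cos 200°) = (-0.3420, -0.9397).
Slope in that direction = a·(-0.3420) + b·(-0.9397) = −0.36297.
Apparent dip = arctan|0.36297| = 19.95° (true dip is 36.1°, so apparent ≤ true as expected).

19.95°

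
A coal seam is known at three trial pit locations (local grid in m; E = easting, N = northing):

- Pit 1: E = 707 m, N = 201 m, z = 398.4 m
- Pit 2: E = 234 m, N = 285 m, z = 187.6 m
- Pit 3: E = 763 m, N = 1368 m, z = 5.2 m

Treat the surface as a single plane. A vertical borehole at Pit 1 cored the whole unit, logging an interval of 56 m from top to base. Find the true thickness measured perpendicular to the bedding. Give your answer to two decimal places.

Let the plane be z = a·E + b·N + c.
Pit 2−Pit 1: −473a + 84b = −210.8;  Pit 3−Pit 1: 56a + 1167b = −393.2.
Solving gives a = 0.38257, b = −0.35529.
|∇z| = √(a²+b²) = 0.52210, so dip δ = arctan(0.52210) = 27.57°.
True thickness = vertical thickness × cos δ = 56 × cos 27.57° = 49.64 m.

49.64 m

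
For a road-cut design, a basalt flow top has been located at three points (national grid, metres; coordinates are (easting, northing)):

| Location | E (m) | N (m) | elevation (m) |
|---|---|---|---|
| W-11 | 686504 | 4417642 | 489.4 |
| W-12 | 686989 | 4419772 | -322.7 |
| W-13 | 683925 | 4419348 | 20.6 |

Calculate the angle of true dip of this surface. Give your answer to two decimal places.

Two edge vectors: W-11→W-12 = (485, 2130, -812.1), W-11→W-13 = (-2579, 1706, -468.8).
Normal n = (W-11→W-12) × (W-11→W-13) = (386898.6, 2321773.9, 6320680).
So ∂z/∂E = −n_x/n_z = −0.06121 and ∂z/∂N = −n_y/n_z = −0.36733.
Gradient magnitude |∇z| = √(a² + b²) = √(0.00375 + 0.13493) = 0.37239.
True dip = arctan(0.37239) = 20.43°, dipping toward N (azimuth ≈ 009°).

20.43°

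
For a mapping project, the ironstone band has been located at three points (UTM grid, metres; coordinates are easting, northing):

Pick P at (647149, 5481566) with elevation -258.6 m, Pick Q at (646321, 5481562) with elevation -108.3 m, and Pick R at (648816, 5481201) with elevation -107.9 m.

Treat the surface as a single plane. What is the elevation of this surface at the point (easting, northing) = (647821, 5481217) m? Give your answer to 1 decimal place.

47.4 m

Two edge vectors: Pick P→Pick Q = (-828, -4, 150.3), Pick P→Pick R = (1667, -365, 150.7).
Normal n = (Pick P→Pick Q) × (Pick P→Pick R) = (54256.7, 375329.7, 308888).
So ∂z/∂easting = −n_x/n_z = −0.175651693 and ∂z/∂northing = −n_y/n_z = −1.215099648.
Intercept c from Pick P: -258.6 + 113672.82 + 6660648.92 = 6774063.13.
At (647821, 5481217): z = −113790.9 − 6660224.8 + 6774063.13 = 47.4 m.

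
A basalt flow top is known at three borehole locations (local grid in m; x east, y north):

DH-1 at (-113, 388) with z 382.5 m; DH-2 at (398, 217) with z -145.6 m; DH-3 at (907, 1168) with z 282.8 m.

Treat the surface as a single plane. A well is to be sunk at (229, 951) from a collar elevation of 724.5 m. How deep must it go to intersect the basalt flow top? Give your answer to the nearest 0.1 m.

118.8 m

Let the plane be z = a·x + b·y + c.
DH-2−DH-1: 511a − 171b = −528.1;  DH-3−DH-1: 1020a + 780b = −99.7.
Solving gives a = −0.748633, b = 0.851161.
Then c = 382.5 − a·-113 − b·388 = −32.35.
At (229, 951): z_contact = −171.44 + 809.45 − 32.35 = 605.67 m.
Depth below ground = 724.5 − 605.67 = 118.8 m.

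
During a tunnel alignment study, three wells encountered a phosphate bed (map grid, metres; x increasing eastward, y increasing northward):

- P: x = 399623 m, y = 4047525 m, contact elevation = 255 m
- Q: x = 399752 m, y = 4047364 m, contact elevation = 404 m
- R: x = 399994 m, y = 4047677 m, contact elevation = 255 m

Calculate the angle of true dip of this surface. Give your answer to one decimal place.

Two edge vectors: P→Q = (129, -161, 149), P→R = (371, 152, 0).
Normal n = (P→Q) × (P→R) = (-22648, 55279, 79339).
So ∂z/∂x = −n_x/n_z = 0.28546 and ∂z/∂y = −n_y/n_z = −0.69674.
Gradient magnitude |∇z| = √(a² + b²) = √(0.08149 + 0.48545) = 0.75295.
True dip = arctan(0.75295) = 37.0°, dipping toward NNW (azimuth ≈ 338°).

37.0°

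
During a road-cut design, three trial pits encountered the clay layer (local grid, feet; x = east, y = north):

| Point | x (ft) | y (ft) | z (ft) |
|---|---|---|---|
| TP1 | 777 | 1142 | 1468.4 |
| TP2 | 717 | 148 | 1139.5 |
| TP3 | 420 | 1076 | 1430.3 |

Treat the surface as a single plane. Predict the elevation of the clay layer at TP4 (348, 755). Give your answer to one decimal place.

Let the plane be z = a·x + b·y + c.
TP2−TP1: −60a − 994b = −328.9;  TP3−TP1: −357a − 66b = −38.1.
Solving gives a = 0.046065, b = 0.328105.
Then c = 1468.4 − a·777 − b·1142 = 1057.91.
At (348, 755): z = 16.0 + 247.7 + 1057.91 = 1321.7 ft.

1321.7 ft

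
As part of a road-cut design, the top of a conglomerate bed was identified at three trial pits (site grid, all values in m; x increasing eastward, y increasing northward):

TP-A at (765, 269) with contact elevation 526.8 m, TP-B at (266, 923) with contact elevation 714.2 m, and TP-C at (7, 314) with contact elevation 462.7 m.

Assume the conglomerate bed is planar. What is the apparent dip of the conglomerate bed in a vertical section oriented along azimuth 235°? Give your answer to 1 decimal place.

Two edge vectors: TP-A→TP-B = (-499, 654, 187.4), TP-A→TP-C = (-758, 45, -64.1).
Normal n = (TP-A→TP-B) × (TP-A→TP-C) = (-50354.4, -174035.1, 473277).
So ∂z/∂x = −n_x/n_z = 0.10640 and ∂z/∂y = −n_y/n_z = 0.36772.
Unit vector along 235° is (sin 235°, cos 235°) = (-0.8192, -0.5736).
Slope in that direction = a·(-0.8192) + b·(-0.5736) = −0.29807.
Apparent dip = arctan|0.29807| = 16.6° (true dip is 20.9°, so apparent ≤ true as expected).

16.6°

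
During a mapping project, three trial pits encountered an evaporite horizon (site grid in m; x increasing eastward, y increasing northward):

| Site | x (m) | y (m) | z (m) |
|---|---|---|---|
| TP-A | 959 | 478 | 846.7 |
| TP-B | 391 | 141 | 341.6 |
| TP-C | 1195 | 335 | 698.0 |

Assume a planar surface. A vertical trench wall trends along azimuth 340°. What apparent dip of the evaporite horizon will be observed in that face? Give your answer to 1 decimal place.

Two edge vectors: TP-A→TP-B = (-568, -337, -505.1), TP-A→TP-C = (236, -143, -148.7).
Normal n = (TP-A→TP-B) × (TP-A→TP-C) = (-22117.4, -203665.2, 160756).
So ∂z/∂x = −n_x/n_z = 0.13758 and ∂z/∂y = −n_y/n_z = 1.26692.
Unit vector along 340° is (sin 340°, cos 340°) = (-0.3420, 0.9397).
Slope in that direction = a·(-0.3420) + b·(0.9397) = 1.14346.
Apparent dip = arctan|1.14346| = 48.8° (true dip is 51.9°, so apparent ≤ true as expected).

48.8°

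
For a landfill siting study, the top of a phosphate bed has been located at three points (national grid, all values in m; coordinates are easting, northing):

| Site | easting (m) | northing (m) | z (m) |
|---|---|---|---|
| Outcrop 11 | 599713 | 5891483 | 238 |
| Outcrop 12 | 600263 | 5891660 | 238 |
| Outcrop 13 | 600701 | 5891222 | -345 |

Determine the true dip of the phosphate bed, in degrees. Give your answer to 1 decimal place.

46.6°

Let the plane be z = a·easting + b·northing + c.
Outcrop 12−Outcrop 11: 550a + 177b = 0;  Outcrop 13−Outcrop 11: 988a − 261b = −583.
Solving gives a = −0.32407, b = 1.00698.
Gradient magnitude |∇z| = √(a² + b²) = √(0.10502 + 1.01402) = 1.05785.
True dip = arctan(1.05785) = 46.6°, dipping toward SSE (azimuth ≈ 162°).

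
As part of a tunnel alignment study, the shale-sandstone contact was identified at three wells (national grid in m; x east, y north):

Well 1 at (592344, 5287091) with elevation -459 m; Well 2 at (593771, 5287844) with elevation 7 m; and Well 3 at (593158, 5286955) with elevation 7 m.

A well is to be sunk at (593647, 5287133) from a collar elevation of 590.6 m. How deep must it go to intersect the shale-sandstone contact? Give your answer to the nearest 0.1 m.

Two edge vectors: Well 1→Well 2 = (1427, 753, 466), Well 1→Well 3 = (814, -136, 466).
Normal n = (Well 1→Well 2) × (Well 1→Well 3) = (414274, -285658, -807014).
So ∂z/∂x = −n_x/n_z = 0.513341776 and ∂z/∂y = −n_y/n_z = −0.353969076.
Intercept c from Well 1: -459 − 304074.92 + 1871466.72 = 1566932.80.
At (593647, 5287133): z_contact = 304743.81 − 1871481.58 + 1566932.80 = 195.02 m.
Depth below ground = 590.6 − 195.02 = 395.6 m.

395.6 m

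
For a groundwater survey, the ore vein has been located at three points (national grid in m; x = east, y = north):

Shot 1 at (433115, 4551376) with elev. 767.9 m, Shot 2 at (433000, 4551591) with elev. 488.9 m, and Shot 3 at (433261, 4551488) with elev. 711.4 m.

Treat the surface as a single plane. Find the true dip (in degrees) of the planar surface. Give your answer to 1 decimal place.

49.0°

Two edge vectors: Shot 1→Shot 2 = (-115, 215, -279), Shot 1→Shot 3 = (146, 112, -56.5).
Normal n = (Shot 1→Shot 2) × (Shot 1→Shot 3) = (19100.5, -47231.5, -44270).
So ∂z/∂x = −n_x/n_z = 0.43145 and ∂z/∂y = −n_y/n_z = −1.06690.
Gradient magnitude |∇z| = √(a² + b²) = √(0.18615 + 1.13827) = 1.15083.
True dip = arctan(1.15083) = 49.0°, dipping toward NNW (azimuth ≈ 338°).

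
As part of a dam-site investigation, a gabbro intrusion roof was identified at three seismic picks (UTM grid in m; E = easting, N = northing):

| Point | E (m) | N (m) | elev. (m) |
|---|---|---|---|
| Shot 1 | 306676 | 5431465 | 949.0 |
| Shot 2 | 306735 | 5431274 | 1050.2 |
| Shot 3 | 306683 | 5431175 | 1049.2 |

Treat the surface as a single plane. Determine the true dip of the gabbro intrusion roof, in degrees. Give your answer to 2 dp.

Two edge vectors: Shot 1→Shot 2 = (59, -191, 101.2), Shot 1→Shot 3 = (7, -290, 100.2).
Normal n = (Shot 1→Shot 2) × (Shot 1→Shot 3) = (10209.8, -5203.4, -15773).
So ∂z/∂E = −n_x/n_z = 0.64730 and ∂z/∂N = −n_y/n_z = −0.32989.
Gradient magnitude |∇z| = √(a² + b²) = √(0.41899 + 0.10883) = 0.72651.
True dip = arctan(0.72651) = 36.00°, dipping toward WNW (azimuth ≈ 297°).

36.00°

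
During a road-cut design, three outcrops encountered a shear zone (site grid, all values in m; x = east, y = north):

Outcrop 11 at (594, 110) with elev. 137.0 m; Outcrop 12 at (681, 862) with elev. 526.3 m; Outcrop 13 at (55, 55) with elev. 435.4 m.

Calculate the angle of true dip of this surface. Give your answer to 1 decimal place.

40.4°

Two edge vectors: Outcrop 11→Outcrop 12 = (87, 752, 389.3), Outcrop 11→Outcrop 13 = (-539, -55, 298.4).
Normal n = (Outcrop 11→Outcrop 12) × (Outcrop 11→Outcrop 13) = (245808.3, -235793.5, 400543).
So ∂z/∂x = −n_x/n_z = −0.61369 and ∂z/∂y = −n_y/n_z = 0.58868.
Gradient magnitude |∇z| = √(a² + b²) = √(0.37661 + 0.34655) = 0.85039.
True dip = arctan(0.85039) = 40.4°, dipping toward SE (azimuth ≈ 134°).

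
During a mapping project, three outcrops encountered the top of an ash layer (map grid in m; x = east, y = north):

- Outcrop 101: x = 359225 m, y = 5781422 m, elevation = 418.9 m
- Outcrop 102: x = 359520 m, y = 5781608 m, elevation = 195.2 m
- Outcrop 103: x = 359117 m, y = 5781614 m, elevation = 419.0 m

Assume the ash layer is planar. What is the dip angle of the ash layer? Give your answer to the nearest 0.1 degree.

32.7°

Two edge vectors: Outcrop 101→Outcrop 102 = (295, 186, -223.7), Outcrop 101→Outcrop 103 = (-108, 192, 0.1).
Normal n = (Outcrop 101→Outcrop 102) × (Outcrop 101→Outcrop 103) = (42969, 24130.1, 76728).
So ∂z/∂x = −n_x/n_z = −0.56002 and ∂z/∂y = −n_y/n_z = −0.31449.
Gradient magnitude |∇z| = √(a² + b²) = √(0.31362 + 0.09890) = 0.64228.
True dip = arctan(0.64228) = 32.7°, dipping toward ENE (azimuth ≈ 061°).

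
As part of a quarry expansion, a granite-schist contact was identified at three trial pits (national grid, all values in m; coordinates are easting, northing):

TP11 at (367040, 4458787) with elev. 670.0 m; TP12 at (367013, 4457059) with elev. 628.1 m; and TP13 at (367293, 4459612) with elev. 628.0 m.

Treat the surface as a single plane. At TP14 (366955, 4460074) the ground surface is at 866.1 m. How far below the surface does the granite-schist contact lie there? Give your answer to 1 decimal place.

Let the plane be z = a·easting + b·northing + c.
TP12−TP11: −27a − 1728b = −41.9;  TP13−TP11: 253a + 825b = −42.
Solving gives a = −0.258233733, b = 0.028282587.
Then c = 670 − a·367040 − b·4458787 = −30653.92.
At (366955, 4460074): z_contact = −94760.16 + 126142.43 − 30653.92 = 728.35 m.
Depth below ground = 866.1 − 728.35 = 137.8 m.

137.8 m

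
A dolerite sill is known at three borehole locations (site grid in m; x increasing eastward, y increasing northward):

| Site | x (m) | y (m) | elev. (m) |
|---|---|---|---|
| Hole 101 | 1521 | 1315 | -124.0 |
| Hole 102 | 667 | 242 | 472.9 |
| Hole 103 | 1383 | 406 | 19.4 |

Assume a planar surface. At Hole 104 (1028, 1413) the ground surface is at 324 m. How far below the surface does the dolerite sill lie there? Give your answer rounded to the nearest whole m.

Let the plane be z = a·x + b·y + c.
Hole 102−Hole 101: −854a − 1073b = 596.9;  Hole 103−Hole 101: −138a − 909b = 143.4.
Solving gives a = −0.61876, b = −0.06382.
Then c = -124 − a·1521 − b·1315 = 901.06.
At (1028, 1413): z_contact = −636.1 − 90.2 + 901.06 = 174.8 m.
Depth below ground = 324 − 174.8 = 149 m.

149 m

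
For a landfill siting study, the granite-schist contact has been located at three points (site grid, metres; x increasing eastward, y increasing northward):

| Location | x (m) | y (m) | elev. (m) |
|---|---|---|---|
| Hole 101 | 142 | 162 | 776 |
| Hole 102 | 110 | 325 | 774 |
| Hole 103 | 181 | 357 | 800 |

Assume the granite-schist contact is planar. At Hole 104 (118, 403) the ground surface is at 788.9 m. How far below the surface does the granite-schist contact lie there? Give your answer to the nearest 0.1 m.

Let the plane be z = a·x + b·y + c.
Hole 102−Hole 101: −32a + 163b = −2;  Hole 103−Hole 101: 39a + 195b = 24.
Solving gives a = 0.34151, b = 0.05477.
Then c = 776 − a·142 − b·162 = 718.63.
At (118, 403): z_contact = 40.30 + 22.07 + 718.63 = 781.00 m.
Depth below ground = 788.9 − 781.00 = 7.9 m.

7.9 m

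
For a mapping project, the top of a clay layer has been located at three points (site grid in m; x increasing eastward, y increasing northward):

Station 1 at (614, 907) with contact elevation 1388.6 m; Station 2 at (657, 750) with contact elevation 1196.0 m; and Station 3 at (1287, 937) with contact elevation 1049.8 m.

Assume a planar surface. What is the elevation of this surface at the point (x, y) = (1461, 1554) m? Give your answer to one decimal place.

1617.6 m

Two edge vectors: Station 1→Station 2 = (43, -157, -192.6), Station 1→Station 3 = (673, 30, -338.8).
Normal n = (Station 1→Station 2) × (Station 1→Station 3) = (58969.6, -115051.4, 106951).
So ∂z/∂x = −n_x/n_z = −0.551370 and ∂z/∂y = −n_y/n_z = 1.075739.
Intercept c from Station 1: 1388.6 + 338.54 − 975.70 = 751.45.
At (1461, 1554): z = −805.6 + 1671.7 + 751.45 = 1617.6 m.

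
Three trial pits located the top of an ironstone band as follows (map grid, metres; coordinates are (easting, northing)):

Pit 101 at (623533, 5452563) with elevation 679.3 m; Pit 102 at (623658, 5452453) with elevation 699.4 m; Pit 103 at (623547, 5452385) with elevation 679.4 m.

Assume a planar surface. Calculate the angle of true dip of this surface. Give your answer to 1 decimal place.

Two edge vectors: Pit 101→Pit 102 = (125, -110, 20.1), Pit 101→Pit 103 = (14, -178, 0.1).
Normal n = (Pit 101→Pit 102) × (Pit 101→Pit 103) = (3566.8, 268.9, -20710).
So ∂z/∂E = −n_x/n_z = 0.17223 and ∂z/∂N = −n_y/n_z = 0.01298.
Gradient magnitude |∇z| = √(a² + b²) = √(0.02966 + 0.00017) = 0.17271.
True dip = arctan(0.17271) = 9.8°, dipping toward W (azimuth ≈ 266°).

9.8°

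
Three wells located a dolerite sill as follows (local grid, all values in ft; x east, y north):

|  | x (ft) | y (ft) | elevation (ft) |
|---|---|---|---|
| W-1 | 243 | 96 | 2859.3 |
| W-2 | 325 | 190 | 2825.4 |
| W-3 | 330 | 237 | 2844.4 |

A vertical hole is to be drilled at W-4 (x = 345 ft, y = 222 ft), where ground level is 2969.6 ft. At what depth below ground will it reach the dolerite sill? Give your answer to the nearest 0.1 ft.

Two edge vectors: W-1→W-2 = (82, 94, -33.9), W-1→W-3 = (87, 141, -14.9).
Normal n = (W-1→W-2) × (W-1→W-3) = (3379.3, -1727.5, 3384).
So ∂z/∂x = −n_x/n_z = −0.99861 and ∂z/∂y = −n_y/n_z = 0.51049.
Intercept c from W-1: 2859.3 + 242.66 − 49.01 = 3052.96.
At (345, 222): z_contact = −344.52 + 113.33 + 3052.96 = 2821.76 ft.
Depth below ground = 2969.6 − 2821.76 = 147.8 ft.

147.8 ft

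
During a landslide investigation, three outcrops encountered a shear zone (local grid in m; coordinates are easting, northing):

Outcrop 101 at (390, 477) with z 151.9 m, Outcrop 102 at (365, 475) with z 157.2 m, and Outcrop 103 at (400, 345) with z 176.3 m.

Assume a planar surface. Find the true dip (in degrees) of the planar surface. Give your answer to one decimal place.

Let the plane be z = a·easting + b·northing + c.
Outcrop 102−Outcrop 101: −25a − 2b = 5.3;  Outcrop 103−Outcrop 101: 10a − 132b = 24.4.
Solving gives a = −0.19602, b = −0.19970.
Gradient magnitude |∇z| = √(a² + b²) = √(0.03843 + 0.03988) = 0.27983.
True dip = arctan(0.27983) = 15.6°, dipping toward NE (azimuth ≈ 044°).

15.6°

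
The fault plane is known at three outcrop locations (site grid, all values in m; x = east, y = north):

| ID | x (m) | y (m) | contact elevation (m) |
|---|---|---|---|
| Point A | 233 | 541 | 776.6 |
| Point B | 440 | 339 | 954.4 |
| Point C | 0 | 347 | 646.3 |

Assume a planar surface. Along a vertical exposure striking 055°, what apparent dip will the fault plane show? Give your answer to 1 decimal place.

25.5°

Two edge vectors: Point A→Point B = (207, -202, 177.8), Point A→Point C = (-233, -194, -130.3).
Normal n = (Point A→Point B) × (Point A→Point C) = (60813.8, -14455.3, -87224).
So ∂z/∂x = −n_x/n_z = 0.69721 and ∂z/∂y = −n_y/n_z = −0.16573.
Unit vector along 055° is (sin 55°, cos 55°) = (0.8192, 0.5736).
Slope in that direction = a·(0.8192) + b·(0.5736) = 0.47607.
Apparent dip = arctan|0.47607| = 25.5° (true dip is 35.6°, so apparent ≤ true as expected).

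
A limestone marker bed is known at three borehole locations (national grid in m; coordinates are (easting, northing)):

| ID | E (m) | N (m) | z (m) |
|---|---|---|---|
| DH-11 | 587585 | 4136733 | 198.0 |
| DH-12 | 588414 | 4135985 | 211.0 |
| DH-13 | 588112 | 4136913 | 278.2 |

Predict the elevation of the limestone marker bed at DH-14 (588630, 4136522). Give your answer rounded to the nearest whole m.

Two edge vectors: DH-11→DH-12 = (829, -748, 13), DH-11→DH-13 = (527, 180, 80.2).
Normal n = (DH-11→DH-12) × (DH-11→DH-13) = (-62329.6, -59634.8, 543416).
So ∂z/∂E = −n_x/n_z = 0.11469960 and ∂z/∂N = −n_y/n_z = 0.10974060.
Intercept c from DH-11: 198 − 67395.77 − 453967.58 = −521165.34.
At (588630, 4136522): z = 67515.6 + 453944.4 − 521165.34 = 294.7 m.

295 m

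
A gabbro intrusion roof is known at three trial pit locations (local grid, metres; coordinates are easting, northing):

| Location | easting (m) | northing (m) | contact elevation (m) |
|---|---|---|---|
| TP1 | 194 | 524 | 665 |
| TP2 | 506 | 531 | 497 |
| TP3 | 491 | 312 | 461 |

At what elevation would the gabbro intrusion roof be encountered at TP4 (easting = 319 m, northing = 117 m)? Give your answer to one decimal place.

Two edge vectors: TP1→TP2 = (312, 7, -168), TP1→TP3 = (297, -212, -204).
Normal n = (TP1→TP2) × (TP1→TP3) = (-37044, 13752, -68223).
So ∂z/∂easting = −n_x/n_z = −0.54298 and ∂z/∂northing = −n_y/n_z = 0.20157.
Intercept c from TP1: 665 + 105.34 − 105.62 = 664.71.
At (319, 117): z = −173.2 + 23.6 + 664.71 = 515.1 m.

515.1 m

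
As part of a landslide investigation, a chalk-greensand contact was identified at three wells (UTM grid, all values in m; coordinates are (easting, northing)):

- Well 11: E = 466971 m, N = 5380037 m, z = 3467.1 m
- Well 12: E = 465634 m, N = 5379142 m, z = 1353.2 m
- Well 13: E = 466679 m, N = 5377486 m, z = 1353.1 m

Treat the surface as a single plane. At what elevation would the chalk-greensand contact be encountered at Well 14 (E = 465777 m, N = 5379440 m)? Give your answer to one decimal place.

1721.2 m

Two edge vectors: Well 11→Well 12 = (-1337, -895, -2113.9), Well 11→Well 13 = (-292, -2551, -2114).
Normal n = (Well 11→Well 12) × (Well 11→Well 13) = (-3500528.9, -2209159.2, 3149347).
So ∂z/∂E = −n_x/n_z = 1.111509434 and ∂z/∂N = −n_y/n_z = 0.701465796.
Intercept c from Well 11: 3467.1 − 519042.67 − 3773911.94 = −4289487.51.
At (465777, 5379440): z = 517715.5 + 3773493.2 − 4289487.51 = 1721.2 m.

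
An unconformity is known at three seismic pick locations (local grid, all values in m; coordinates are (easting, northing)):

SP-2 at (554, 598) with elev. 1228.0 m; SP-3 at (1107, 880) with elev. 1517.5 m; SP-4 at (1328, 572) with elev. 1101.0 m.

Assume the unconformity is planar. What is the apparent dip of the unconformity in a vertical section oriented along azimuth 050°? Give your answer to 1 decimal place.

35.8°

Let the plane be z = a·E + b·N + c.
SP-3−SP-2: 553a + 282b = 289.5;  SP-4−SP-2: 774a − 26b = −127.
Solving gives a = −0.12159, b = 1.26503.
Unit vector along 050° is (sin 50°, cos 50°) = (0.7660, 0.6428).
Slope in that direction = a·(0.7660) + b·(0.6428) = 0.72000.
Apparent dip = arctan|0.72000| = 35.8° (true dip is 51.8°, so apparent ≤ true as expected).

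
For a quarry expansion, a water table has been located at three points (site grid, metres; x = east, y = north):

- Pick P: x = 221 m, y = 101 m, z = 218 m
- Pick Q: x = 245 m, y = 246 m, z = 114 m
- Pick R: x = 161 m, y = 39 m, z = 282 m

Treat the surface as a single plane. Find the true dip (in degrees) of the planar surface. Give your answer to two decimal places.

37.28°

Two edge vectors: Pick P→Pick Q = (24, 145, -104), Pick P→Pick R = (-60, -62, 64).
Normal n = (Pick P→Pick Q) × (Pick P→Pick R) = (2832, 4704, 7212).
So ∂z/∂x = −n_x/n_z = −0.39268 and ∂z/∂y = −n_y/n_z = −0.65225.
Gradient magnitude |∇z| = √(a² + b²) = √(0.15420 + 0.42543) = 0.76133.
True dip = arctan(0.76133) = 37.28°, dipping toward NNE (azimuth ≈ 031°).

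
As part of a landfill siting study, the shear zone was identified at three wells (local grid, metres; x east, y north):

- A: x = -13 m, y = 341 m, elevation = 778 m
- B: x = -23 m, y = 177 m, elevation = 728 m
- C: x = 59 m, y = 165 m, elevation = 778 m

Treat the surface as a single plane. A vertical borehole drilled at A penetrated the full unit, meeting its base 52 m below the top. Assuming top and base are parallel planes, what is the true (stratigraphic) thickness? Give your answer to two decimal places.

42.58 m

Let the plane be z = a·x + b·y + c.
B−A: −10a − 164b = −50;  C−A: 72a − 176b = 0.
Solving gives a = 0.64858, b = 0.26533.
|∇z| = √(a²+b²) = 0.70076, so dip δ = arctan(0.70076) = 35.02°.
True thickness = vertical thickness × cos δ = 52 × cos 35.02° = 42.58 m.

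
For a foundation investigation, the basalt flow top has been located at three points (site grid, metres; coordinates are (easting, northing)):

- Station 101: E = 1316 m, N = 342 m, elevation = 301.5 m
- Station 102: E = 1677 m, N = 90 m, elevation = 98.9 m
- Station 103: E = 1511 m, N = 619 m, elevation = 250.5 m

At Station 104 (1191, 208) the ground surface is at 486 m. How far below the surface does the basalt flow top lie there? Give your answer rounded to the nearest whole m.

Let the plane be z = a·E + b·N + c.
Station 102−Station 101: 361a − 252b = −202.6;  Station 103−Station 101: 195a + 277b = −51.
Solving gives a = −0.46248, b = 0.14145.
Then c = 301.5 − a·1316 − b·342 = 861.74.
At (1191, 208): z_contact = −550.8 + 29.4 + 861.74 = 340.4 m.
Depth below ground = 486 − 340.4 = 146 m.

146 m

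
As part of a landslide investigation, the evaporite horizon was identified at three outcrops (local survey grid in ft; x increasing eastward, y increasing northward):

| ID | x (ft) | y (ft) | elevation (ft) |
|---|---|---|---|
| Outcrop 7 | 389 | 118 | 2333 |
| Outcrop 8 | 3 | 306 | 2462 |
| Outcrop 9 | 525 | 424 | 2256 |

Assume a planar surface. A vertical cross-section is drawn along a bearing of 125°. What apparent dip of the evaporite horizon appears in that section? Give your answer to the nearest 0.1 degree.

14.5°

Let the plane be z = a·x + b·y + c.
Outcrop 8−Outcrop 7: −386a + 188b = 129;  Outcrop 9−Outcrop 7: 136a + 306b = −77.
Solving gives a = −0.37548, b = −0.08476.
Unit vector along 125° is (sin 125°, cos 125°) = (0.8192, -0.5736).
Slope in that direction = a·(0.8192) + b·(-0.5736) = −0.25896.
Apparent dip = arctan|0.25896| = 14.5° (true dip is 21.1°, so apparent ≤ true as expected).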